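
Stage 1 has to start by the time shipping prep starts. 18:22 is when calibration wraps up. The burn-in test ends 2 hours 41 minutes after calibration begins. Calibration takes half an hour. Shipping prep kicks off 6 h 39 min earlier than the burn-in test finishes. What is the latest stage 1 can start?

Calibration starts at 18:22 − 30 min = 17:52.
The burn-in test ends at 17:52 + 161 min = 20:33.
Shipping prep starts at 20:33 − 399 min = 13:54.
Stage 1 is bounded by shipping prep, so the latest it can start is 13:54.

13:54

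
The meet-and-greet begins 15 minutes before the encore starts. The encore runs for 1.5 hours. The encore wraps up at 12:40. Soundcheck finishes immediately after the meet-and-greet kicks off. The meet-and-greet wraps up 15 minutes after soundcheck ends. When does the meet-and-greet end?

The encore starts at 12:40 − 90 min = 11:10.
The meet-and-greet starts at 11:10 − 15 min = 10:55.
So soundcheck ends at 10:55.
The meet-and-greet ends at 10:55 + 15 min = 11:10.

11:10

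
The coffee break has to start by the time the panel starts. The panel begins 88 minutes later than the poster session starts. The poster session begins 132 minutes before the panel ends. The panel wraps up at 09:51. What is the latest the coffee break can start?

The poster session starts at 09:51 − 132 min = 07:39.
The panel starts at 07:39 + 88 min = 09:07.
The coffee break is bounded by the panel, so the latest it can start is 09:07.

09:07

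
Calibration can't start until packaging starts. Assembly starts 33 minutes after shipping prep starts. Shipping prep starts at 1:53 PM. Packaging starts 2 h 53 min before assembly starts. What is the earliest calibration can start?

11:33 AM

Assembly starts at 1:53 PM + 33 min = 2:26 PM.
Packaging starts at 2:26 PM − 173 min = 11:33 AM.
Calibration is bounded by packaging, so the earliest it can start is 11:33 AM.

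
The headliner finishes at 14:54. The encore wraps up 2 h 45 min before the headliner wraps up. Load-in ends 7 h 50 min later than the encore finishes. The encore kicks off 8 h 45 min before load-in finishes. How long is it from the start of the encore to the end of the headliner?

3 hours 40 minutes

The encore ends at 14:54 − 165 min = 12:09.
Load-in ends at 12:09 + 470 min = 19:59.
The encore starts at 19:59 − 525 min = 11:14.
From 11:14 to 14:54 is 3 hours 40 minutes.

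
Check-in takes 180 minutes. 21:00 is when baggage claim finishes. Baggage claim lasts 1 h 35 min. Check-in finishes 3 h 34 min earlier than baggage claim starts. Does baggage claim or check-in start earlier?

check-in

Baggage claim starts at 21:00 − 95 min = 19:25.
Check-in ends at 19:25 − 214 min = 15:51.
Check-in starts at 15:51 − 180 min = 12:51.
Baggage claim starts at 19:25 and check-in starts at 12:51, so check-in is first.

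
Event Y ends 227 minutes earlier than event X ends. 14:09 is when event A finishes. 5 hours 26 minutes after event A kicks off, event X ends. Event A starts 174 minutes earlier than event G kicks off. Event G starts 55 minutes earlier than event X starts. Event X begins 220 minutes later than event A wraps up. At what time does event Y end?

15:39

Event X starts at 14:09 + 220 min = 17:49.
Event G starts at 17:49 − 55 min = 16:54.
Event A starts at 16:54 − 174 min = 14:00.
Event X ends at 14:00 + 326 min = 19:26.
Event Y ends at 19:26 − 227 min = 15:39.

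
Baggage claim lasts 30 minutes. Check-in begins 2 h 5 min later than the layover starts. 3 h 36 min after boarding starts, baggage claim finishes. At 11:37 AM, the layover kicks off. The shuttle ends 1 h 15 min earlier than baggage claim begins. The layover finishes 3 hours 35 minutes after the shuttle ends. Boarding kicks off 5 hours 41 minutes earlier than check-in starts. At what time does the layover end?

1:27 PM

Check-in starts at 11:37 AM + 125 min = 1:42 PM.
Boarding starts at 1:42 PM − 341 min = 8:01 AM.
Baggage claim ends at 8:01 AM + 216 min = 11:37 AM.
Baggage claim starts at 11:37 AM − 30 min = 11:07 AM.
The shuttle ends at 11:07 AM − 75 min = 9:52 AM.
The layover ends at 9:52 AM + 215 min = 1:27 PM.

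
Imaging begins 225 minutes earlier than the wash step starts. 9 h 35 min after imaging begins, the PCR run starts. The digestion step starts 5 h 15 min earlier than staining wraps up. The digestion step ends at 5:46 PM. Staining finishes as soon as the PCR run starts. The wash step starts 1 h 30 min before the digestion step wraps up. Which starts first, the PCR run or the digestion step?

The wash step starts at 5:46 PM − 90 min = 4:16 PM.
Imaging starts at 4:16 PM − 225 min = 12:31 PM.
The PCR run starts at 12:31 PM + 575 min = 10:06 PM.
So staining ends at 10:06 PM.
The digestion step starts at 10:06 PM − 315 min = 4:51 PM.
The PCR run starts at 10:06 PM and the digestion step starts at 4:51 PM, so the digestion step is first.

the digestion step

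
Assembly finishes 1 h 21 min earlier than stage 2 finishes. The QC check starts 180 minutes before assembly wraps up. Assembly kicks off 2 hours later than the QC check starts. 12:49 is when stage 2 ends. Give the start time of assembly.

Assembly ends at 12:49 − 81 min = 11:28.
The QC check starts at 11:28 − 180 min = 08:28.
Assembly starts at 08:28 + 120 min = 10:28.

10:28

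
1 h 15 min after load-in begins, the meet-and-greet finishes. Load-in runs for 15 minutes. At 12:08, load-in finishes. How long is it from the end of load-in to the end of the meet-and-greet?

1 hour

Load-in starts at 12:08 − 15 min = 11:53.
The meet-and-greet ends at 11:53 + 75 min = 13:08.
From 12:08 to 13:08 is 1 hour.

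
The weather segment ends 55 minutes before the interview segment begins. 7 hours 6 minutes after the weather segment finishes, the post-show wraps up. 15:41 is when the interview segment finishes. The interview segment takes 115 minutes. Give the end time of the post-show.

The interview segment starts at 15:41 − 115 min = 13:46.
The weather segment ends at 13:46 − 55 min = 12:51.
The post-show ends at 12:51 + 426 min = 19:57.

19:57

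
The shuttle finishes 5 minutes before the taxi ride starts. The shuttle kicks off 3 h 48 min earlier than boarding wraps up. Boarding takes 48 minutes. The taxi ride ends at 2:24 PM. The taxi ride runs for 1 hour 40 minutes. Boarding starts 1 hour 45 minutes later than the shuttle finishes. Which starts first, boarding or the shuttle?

The taxi ride starts at 2:24 PM − 100 min = 12:44 PM.
The shuttle ends at 12:44 PM − 5 min = 12:39 PM.
Boarding starts at 12:39 PM + 105 min = 2:24 PM.
Boarding ends at 2:24 PM + 48 min = 3:12 PM.
The shuttle starts at 3:12 PM − 228 min = 11:24 AM.
Boarding starts at 2:24 PM and the shuttle starts at 11:24 AM, so the shuttle is first.

the shuttle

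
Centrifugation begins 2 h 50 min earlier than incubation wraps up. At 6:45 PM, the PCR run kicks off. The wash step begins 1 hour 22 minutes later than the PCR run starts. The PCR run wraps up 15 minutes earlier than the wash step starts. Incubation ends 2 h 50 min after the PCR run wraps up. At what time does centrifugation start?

7:52 PM

The wash step starts at 6:45 PM + 82 min = 8:07 PM.
The PCR run ends at 8:07 PM − 15 min = 7:52 PM.
Incubation ends at 7:52 PM + 170 min = 10:42 PM.
Centrifugation starts at 10:42 PM − 170 min = 7:52 PM.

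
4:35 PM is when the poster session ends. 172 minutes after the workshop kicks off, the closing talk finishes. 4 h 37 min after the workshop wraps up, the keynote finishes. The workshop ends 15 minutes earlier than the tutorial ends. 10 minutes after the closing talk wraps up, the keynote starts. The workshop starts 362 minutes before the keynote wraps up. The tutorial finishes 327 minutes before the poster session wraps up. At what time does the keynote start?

The tutorial ends at 4:35 PM − 327 min = 11:08 AM.
The workshop ends at 11:08 AM − 15 min = 10:53 AM.
The keynote ends at 10:53 AM + 277 min = 3:30 PM.
The workshop starts at 3:30 PM − 362 min = 9:28 AM.
The closing talk ends at 9:28 AM + 172 min = 12:20 PM.
The keynote starts at 12:20 PM + 10 min = 12:30 PM.

12:30 PM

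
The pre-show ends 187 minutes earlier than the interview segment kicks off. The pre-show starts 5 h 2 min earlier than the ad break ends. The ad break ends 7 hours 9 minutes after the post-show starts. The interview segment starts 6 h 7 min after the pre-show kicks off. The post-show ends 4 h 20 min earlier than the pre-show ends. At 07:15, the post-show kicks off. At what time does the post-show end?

08:02

The ad break ends at 07:15 + 429 min = 14:24.
The pre-show starts at 14:24 − 302 min = 09:22.
The interview segment starts at 09:22 + 367 min = 15:29.
The pre-show ends at 15:29 − 187 min = 12:22.
The post-show ends at 12:22 − 260 min = 08:02.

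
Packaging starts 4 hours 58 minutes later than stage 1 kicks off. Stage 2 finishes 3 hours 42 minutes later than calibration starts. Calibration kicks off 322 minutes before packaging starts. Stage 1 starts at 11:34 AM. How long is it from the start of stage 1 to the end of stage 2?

Packaging starts at 11:34 AM + 298 min = 4:32 PM.
Calibration starts at 4:32 PM − 322 min = 11:10 AM.
Stage 2 ends at 11:10 AM + 222 min = 2:52 PM.
From 11:34 AM to 2:52 PM is 198 minutes.

198 minutes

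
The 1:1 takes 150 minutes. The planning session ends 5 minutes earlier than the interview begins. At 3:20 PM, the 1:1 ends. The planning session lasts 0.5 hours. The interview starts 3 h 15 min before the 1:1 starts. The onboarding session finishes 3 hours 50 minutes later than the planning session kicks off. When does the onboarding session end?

The 1:1 starts at 3:20 PM − 150 min = 12:50 PM.
The interview starts at 12:50 PM − 195 min = 9:35 AM.
The planning session ends at 9:35 AM − 5 min = 9:30 AM.
The planning session starts at 9:30 AM − 30 min = 9:00 AM.
The onboarding session ends at 9:00 AM + 230 min = 12:50 PM.

12:50 PM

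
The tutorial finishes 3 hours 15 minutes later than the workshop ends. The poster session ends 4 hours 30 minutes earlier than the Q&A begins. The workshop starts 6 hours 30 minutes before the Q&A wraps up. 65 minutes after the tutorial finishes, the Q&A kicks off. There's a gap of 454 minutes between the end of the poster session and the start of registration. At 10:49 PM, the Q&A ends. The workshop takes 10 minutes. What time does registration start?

11:53 PM

The workshop starts at 10:49 PM − 390 min = 4:19 PM.
The workshop ends at 4:19 PM + 10 min = 4:29 PM.
The tutorial ends at 4:29 PM + 195 min = 7:44 PM.
The Q&A starts at 7:44 PM + 65 min = 8:49 PM.
The poster session ends at 8:49 PM − 270 min = 4:19 PM.
Registration starts at 4:19 PM + 454 min = 11:53 PM.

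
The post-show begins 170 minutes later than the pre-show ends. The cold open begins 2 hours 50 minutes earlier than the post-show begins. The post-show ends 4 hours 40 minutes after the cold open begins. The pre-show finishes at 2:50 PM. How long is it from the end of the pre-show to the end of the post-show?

4 h 40 min

The post-show starts at 2:50 PM + 170 min = 5:40 PM.
The cold open starts at 5:40 PM − 170 min = 2:50 PM.
The post-show ends at 2:50 PM + 280 min = 7:30 PM.
From 2:50 PM to 7:30 PM is 4 h 40 min.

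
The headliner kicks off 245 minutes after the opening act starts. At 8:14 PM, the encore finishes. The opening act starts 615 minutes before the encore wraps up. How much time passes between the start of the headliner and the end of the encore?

6 hours 10 minutes

The opening act starts at 8:14 PM − 615 min = 9:59 AM.
The headliner starts at 9:59 AM + 245 min = 2:04 PM.
From 2:04 PM to 8:14 PM is 6 hours 10 minutes.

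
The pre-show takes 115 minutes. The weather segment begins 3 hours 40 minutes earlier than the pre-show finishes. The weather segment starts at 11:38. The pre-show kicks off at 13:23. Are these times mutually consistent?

The pre-show ends at 13:23 + 115 min = 15:18.
The weather segment starts at 15:18 − 220 min = 11:38.
That matches the stated 11:38, so the schedule is consistent.

Yes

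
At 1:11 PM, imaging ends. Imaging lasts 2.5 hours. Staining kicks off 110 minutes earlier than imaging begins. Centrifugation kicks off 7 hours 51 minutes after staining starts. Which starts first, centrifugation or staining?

staining

Imaging starts at 1:11 PM − 150 min = 10:41 AM.
Staining starts at 10:41 AM − 110 min = 8:51 AM.
Centrifugation starts at 8:51 AM + 471 min = 4:42 PM.
Centrifugation starts at 4:42 PM and staining starts at 8:51 AM, so staining is first.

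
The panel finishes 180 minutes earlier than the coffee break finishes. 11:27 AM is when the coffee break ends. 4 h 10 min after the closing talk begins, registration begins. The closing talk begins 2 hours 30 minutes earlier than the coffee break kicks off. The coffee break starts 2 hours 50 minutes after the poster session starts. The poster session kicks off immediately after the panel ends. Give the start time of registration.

The panel ends at 11:27 AM − 180 min = 8:27 AM.
So the poster session starts at 8:27 AM.
The coffee break starts at 8:27 AM + 170 min = 11:17 AM.
The closing talk starts at 11:17 AM − 150 min = 8:47 AM.
Registration starts at 8:47 AM + 250 min = 12:57 PM.

12:57 PM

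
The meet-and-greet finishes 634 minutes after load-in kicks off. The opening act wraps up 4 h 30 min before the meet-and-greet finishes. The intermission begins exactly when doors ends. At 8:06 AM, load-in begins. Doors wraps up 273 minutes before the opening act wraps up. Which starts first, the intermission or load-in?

The meet-and-greet ends at 8:06 AM + 634 min = 6:40 PM.
The opening act ends at 6:40 PM − 270 min = 2:10 PM.
Doors ends at 2:10 PM − 273 min = 9:37 AM.
So the intermission starts at 9:37 AM.
The intermission starts at 9:37 AM and load-in starts at 8:06 AM, so load-in is first.

load-in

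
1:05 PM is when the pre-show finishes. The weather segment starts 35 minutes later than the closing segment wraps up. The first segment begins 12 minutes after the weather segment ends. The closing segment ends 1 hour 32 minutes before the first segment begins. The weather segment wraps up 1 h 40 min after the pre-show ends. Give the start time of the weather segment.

The weather segment ends at 1:05 PM + 100 min = 2:45 PM.
The first segment starts at 2:45 PM + 12 min = 2:57 PM.
The closing segment ends at 2:57 PM − 92 min = 1:25 PM.
The weather segment starts at 1:25 PM + 35 min = 2:00 PM.

2:00 PM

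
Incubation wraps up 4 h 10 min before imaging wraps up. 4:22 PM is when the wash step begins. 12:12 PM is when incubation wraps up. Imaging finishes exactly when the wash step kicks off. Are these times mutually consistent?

Imaging ends at 4:22 PM.
Incubation ends at 4:22 PM − 250 min = 12:12 PM.
That matches the stated 12:12 PM, so the schedule is consistent.

Yes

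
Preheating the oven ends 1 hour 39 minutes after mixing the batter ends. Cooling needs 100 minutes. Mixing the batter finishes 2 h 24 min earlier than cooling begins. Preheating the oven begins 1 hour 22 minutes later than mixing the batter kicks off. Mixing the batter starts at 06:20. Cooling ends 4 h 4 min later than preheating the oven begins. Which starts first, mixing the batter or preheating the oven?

mixing the batter

Preheating the oven starts at 06:20 + 82 min = 07:42.
Mixing the batter starts at 06:20 and preheating the oven starts at 07:42, so mixing the batter is first.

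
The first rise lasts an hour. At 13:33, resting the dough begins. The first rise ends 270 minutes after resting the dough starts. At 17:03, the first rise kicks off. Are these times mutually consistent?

Yes

The first rise ends at 13:33 + 270 min = 18:03.
The first rise starts at 18:03 − 60 min = 17:03.
That matches the stated 17:03, so the schedule is consistent.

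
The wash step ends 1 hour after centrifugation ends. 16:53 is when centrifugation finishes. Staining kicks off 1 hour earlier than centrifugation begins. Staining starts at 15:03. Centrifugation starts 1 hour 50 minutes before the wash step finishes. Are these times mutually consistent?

The wash step ends at 16:53 + 60 min = 17:53.
Centrifugation starts at 17:53 − 110 min = 16:03.
Staining starts at 16:03 − 60 min = 15:03.
That matches the stated 15:03, so the schedule is consistent.

Yes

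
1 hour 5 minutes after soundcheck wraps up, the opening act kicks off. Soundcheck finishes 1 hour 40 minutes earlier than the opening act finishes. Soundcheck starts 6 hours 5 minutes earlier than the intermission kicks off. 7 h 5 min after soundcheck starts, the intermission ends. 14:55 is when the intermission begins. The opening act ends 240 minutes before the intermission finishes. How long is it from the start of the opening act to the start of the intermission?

Soundcheck starts at 14:55 − 365 min = 08:50.
The intermission ends at 08:50 + 425 min = 15:55.
The opening act ends at 15:55 − 240 min = 11:55.
Soundcheck ends at 11:55 − 100 min = 10:15.
The opening act starts at 10:15 + 65 min = 11:20.
From 11:20 to 14:55 is 3 h 35 min.

3 h 35 min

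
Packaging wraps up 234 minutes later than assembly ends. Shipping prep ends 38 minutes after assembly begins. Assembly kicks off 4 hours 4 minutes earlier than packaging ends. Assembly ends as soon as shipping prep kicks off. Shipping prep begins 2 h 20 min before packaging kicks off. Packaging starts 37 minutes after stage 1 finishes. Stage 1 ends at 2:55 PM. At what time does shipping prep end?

Packaging starts at 2:55 PM + 37 min = 3:32 PM.
Shipping prep starts at 3:32 PM − 140 min = 1:12 PM.
So assembly ends at 1:12 PM.
Packaging ends at 1:12 PM + 234 min = 5:06 PM.
Assembly starts at 5:06 PM − 244 min = 1:02 PM.
Shipping prep ends at 1:02 PM + 38 min = 1:40 PM.

1:40 PM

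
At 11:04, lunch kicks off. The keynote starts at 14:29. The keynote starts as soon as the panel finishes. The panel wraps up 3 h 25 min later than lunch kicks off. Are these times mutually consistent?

Yes

The panel ends at 11:04 + 205 min = 14:29.
So the keynote starts at 14:29.
That matches the stated 14:29, so the schedule is consistent.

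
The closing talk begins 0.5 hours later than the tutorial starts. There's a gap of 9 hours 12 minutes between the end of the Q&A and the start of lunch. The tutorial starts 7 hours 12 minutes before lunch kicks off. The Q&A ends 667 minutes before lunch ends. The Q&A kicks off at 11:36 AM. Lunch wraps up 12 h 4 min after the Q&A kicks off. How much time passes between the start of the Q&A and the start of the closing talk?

207 minutes

Lunch ends at 11:36 AM + 724 min = 11:40 PM.
The Q&A ends at 11:40 PM − 667 min = 12:33 PM.
Lunch starts at 12:33 PM + 552 min = 9:45 PM.
The tutorial starts at 9:45 PM − 432 min = 2:33 PM.
The closing talk starts at 2:33 PM + 30 min = 3:03 PM.
From 11:36 AM to 3:03 PM is 207 minutes.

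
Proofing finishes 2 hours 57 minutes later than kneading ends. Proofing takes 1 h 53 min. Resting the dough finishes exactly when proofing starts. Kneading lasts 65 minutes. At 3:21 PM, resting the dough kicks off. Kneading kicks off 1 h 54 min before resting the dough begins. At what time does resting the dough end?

3:36 PM

Kneading starts at 3:21 PM − 114 min = 1:27 PM.
Kneading ends at 1:27 PM + 65 min = 2:32 PM.
Proofing ends at 2:32 PM + 177 min = 5:29 PM.
Proofing starts at 5:29 PM − 113 min = 3:36 PM.
So resting the dough ends at 3:36 PM.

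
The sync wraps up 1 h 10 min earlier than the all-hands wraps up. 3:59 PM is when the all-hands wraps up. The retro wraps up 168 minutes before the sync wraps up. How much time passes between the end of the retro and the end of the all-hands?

3 h 58 min

The sync ends at 3:59 PM − 70 min = 2:49 PM.
The retro ends at 2:49 PM − 168 min = 12:01 PM.
From 12:01 PM to 3:59 PM is 3 h 58 min.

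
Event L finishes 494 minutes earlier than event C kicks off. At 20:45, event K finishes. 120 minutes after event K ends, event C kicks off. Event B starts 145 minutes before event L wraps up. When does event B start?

Event C starts at 20:45 + 120 min = 22:45.
Event L ends at 22:45 − 494 min = 14:31.
Event B starts at 14:31 − 145 min = 12:06.

12:06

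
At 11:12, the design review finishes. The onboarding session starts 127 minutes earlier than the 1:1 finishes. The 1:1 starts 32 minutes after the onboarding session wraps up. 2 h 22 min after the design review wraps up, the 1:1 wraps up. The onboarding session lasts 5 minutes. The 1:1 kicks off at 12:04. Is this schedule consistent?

Yes

The 1:1 ends at 11:12 + 142 min = 13:34.
The onboarding session starts at 13:34 − 127 min = 11:27.
The onboarding session ends at 11:27 + 5 min = 11:32.
The 1:1 starts at 11:32 + 32 min = 12:04.
That matches the stated 12:04, so the schedule is consistent.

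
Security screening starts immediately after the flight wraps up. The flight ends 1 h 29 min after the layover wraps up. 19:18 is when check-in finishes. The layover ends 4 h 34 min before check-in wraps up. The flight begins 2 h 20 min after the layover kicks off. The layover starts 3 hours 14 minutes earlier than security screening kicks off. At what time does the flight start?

The layover ends at 19:18 − 274 min = 14:44.
The flight ends at 14:44 + 89 min = 16:13.
So security screening starts at 16:13.
The layover starts at 16:13 − 194 min = 12:59.
The flight starts at 12:59 + 140 min = 15:19.

15:19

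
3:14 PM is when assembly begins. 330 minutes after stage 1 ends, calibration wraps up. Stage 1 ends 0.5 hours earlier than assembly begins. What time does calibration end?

8:14 PM

Stage 1 ends at 3:14 PM − 30 min = 2:44 PM.
Calibration ends at 2:44 PM + 330 min = 8:14 PM.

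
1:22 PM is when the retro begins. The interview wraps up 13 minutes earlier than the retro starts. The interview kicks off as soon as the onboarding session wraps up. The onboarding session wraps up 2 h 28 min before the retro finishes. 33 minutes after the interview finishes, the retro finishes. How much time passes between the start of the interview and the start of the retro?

The interview ends at 1:22 PM − 13 min = 1:09 PM.
The retro ends at 1:09 PM + 33 min = 1:42 PM.
The onboarding session ends at 1:42 PM − 148 min = 11:14 AM.
So the interview starts at 11:14 AM.
From 11:14 AM to 1:22 PM is 2 h 8 min.

2 h 8 min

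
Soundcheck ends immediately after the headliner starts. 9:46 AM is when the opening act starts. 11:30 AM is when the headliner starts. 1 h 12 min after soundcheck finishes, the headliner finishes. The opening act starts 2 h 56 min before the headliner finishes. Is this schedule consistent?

Yes

Soundcheck ends at 11:30 AM.
The headliner ends at 11:30 AM + 72 min = 12:42 PM.
The opening act starts at 12:42 PM − 176 min = 9:46 AM.
That matches the stated 9:46 AM, so the schedule is consistent.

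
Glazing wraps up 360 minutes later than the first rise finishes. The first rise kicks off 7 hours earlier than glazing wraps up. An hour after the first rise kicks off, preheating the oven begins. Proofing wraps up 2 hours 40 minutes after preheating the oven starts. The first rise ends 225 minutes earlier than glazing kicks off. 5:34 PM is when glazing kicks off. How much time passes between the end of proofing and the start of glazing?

1 hour 5 minutes

The first rise ends at 5:34 PM − 225 min = 1:49 PM.
Glazing ends at 1:49 PM + 360 min = 7:49 PM.
The first rise starts at 7:49 PM − 420 min = 12:49 PM.
Preheating the oven starts at 12:49 PM + 60 min = 1:49 PM.
Proofing ends at 1:49 PM + 160 min = 4:29 PM.
From 4:29 PM to 5:34 PM is 1 hour 5 minutes.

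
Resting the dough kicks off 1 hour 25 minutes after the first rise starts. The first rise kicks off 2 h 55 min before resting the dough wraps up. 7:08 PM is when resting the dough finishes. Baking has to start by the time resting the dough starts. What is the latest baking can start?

The first rise starts at 7:08 PM − 175 min = 4:13 PM.
Resting the dough starts at 4:13 PM + 85 min = 5:38 PM.
Baking is bounded by resting the dough, so the latest it can start is 5:38 PM.

5:38 PM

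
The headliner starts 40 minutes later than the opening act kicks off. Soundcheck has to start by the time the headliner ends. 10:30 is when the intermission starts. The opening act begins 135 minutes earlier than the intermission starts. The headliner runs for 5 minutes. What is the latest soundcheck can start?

09:00

The opening act starts at 10:30 − 135 min = 08:15.
The headliner starts at 08:15 + 40 min = 08:55.
The headliner ends at 08:55 + 5 min = 09:00.
Soundcheck is bounded by the headliner, so the latest it can start is 09:00.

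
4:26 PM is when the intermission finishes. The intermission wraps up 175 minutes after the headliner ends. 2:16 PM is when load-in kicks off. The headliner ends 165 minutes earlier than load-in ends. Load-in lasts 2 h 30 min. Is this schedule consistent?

No

Load-in ends at 2:16 PM + 150 min = 4:46 PM.
The headliner ends at 4:46 PM − 165 min = 2:01 PM.
The intermission ends at 2:01 PM + 175 min = 4:56 PM.
But the intermission is also said to end at 4:26 PM — a 30-minute conflict.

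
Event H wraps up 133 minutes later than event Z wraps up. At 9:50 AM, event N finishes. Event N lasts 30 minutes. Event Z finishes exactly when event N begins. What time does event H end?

11:33 AM

Event N starts at 9:50 AM − 30 min = 9:20 AM.
So event Z ends at 9:20 AM.
Event H ends at 9:20 AM + 133 min = 11:33 AM.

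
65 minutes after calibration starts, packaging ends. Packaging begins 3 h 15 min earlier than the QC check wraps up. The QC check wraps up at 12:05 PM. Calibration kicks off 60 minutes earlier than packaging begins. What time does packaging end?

8:55 AM

Packaging starts at 12:05 PM − 195 min = 8:50 AM.
Calibration starts at 8:50 AM − 60 min = 7:50 AM.
Packaging ends at 7:50 AM + 65 min = 8:55 AM.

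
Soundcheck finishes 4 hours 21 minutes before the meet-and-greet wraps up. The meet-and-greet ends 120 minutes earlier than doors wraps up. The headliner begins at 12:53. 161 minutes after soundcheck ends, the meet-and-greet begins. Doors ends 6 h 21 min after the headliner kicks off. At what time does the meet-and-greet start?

Doors ends at 12:53 + 381 min = 19:14.
The meet-and-greet ends at 19:14 − 120 min = 17:14.
Soundcheck ends at 17:14 − 261 min = 12:53.
The meet-and-greet starts at 12:53 + 161 min = 15:34.

15:34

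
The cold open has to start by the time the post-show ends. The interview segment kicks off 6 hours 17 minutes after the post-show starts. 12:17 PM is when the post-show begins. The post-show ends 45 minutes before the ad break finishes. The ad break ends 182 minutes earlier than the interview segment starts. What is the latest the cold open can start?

The interview segment starts at 12:17 PM + 377 min = 6:34 PM.
The ad break ends at 6:34 PM − 182 min = 3:32 PM.
The post-show ends at 3:32 PM − 45 min = 2:47 PM.
The cold open is bounded by the post-show, so the latest it can start is 2:47 PM.

2:47 PM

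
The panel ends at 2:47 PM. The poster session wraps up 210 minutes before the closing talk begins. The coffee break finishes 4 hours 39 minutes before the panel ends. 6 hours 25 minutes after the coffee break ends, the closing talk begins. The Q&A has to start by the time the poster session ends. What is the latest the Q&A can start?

The coffee break ends at 2:47 PM − 279 min = 10:08 AM.
The closing talk starts at 10:08 AM + 385 min = 4:33 PM.
The poster session ends at 4:33 PM − 210 min = 1:03 PM.
The Q&A is bounded by the poster session, so the latest it can start is 1:03 PM.

1:03 PM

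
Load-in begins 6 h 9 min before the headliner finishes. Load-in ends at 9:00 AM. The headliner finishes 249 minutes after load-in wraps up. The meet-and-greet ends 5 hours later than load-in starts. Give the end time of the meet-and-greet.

The headliner ends at 9:00 AM + 249 min = 1:09 PM.
Load-in starts at 1:09 PM − 369 min = 7:00 AM.
The meet-and-greet ends at 7:00 AM + 300 min = 12:00 PM.

12:00 PM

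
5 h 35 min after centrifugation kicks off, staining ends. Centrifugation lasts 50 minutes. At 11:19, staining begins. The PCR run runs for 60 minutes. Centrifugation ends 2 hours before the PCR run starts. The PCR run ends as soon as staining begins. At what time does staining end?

13:04

The PCR run ends at 11:19.
The PCR run starts at 11:19 − 60 min = 10:19.
Centrifugation ends at 10:19 − 120 min = 08:19.
Centrifugation starts at 08:19 − 50 min = 07:29.
Staining ends at 07:29 + 335 min = 13:04.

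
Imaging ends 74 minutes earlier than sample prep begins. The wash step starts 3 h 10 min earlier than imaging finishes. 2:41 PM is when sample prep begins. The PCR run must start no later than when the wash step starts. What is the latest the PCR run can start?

10:17 AM

Imaging ends at 2:41 PM − 74 min = 1:27 PM.
The wash step starts at 1:27 PM − 190 min = 10:17 AM.
The PCR run is bounded by the wash step, so the latest it can start is 10:17 AM.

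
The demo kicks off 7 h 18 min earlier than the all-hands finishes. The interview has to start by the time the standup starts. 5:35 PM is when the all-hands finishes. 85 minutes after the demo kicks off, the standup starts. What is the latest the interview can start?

11:42 AM

The demo starts at 5:35 PM − 438 min = 10:17 AM.
The standup starts at 10:17 AM + 85 min = 11:42 AM.
The interview is bounded by the standup, so the latest it can start is 11:42 AM.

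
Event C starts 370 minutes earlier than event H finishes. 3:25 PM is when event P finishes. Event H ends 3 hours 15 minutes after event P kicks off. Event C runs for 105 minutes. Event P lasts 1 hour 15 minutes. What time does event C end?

1:00 PM

Event P starts at 3:25 PM − 75 min = 2:10 PM.
Event H ends at 2:10 PM + 195 min = 5:25 PM.
Event C starts at 5:25 PM − 370 min = 11:15 AM.
Event C ends at 11:15 AM + 105 min = 1:00 PM.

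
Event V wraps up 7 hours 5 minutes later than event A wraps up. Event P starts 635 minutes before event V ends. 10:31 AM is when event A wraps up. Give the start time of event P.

7:01 AM

Event V ends at 10:31 AM + 425 min = 5:36 PM.
Event P starts at 5:36 PM − 635 min = 7:01 AM.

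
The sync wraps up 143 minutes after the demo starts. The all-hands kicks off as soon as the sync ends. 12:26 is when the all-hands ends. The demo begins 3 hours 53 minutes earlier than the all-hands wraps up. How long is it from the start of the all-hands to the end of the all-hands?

an hour and a half

The demo starts at 12:26 − 233 min = 08:33.
The sync ends at 08:33 + 143 min = 10:56.
So the all-hands starts at 10:56.
From 10:56 to 12:26 is an hour and a half.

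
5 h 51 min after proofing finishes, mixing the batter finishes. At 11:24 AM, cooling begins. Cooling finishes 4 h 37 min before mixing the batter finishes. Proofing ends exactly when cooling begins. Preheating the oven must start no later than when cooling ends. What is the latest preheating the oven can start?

Proofing ends at 11:24 AM.
Mixing the batter ends at 11:24 AM + 351 min = 5:15 PM.
Cooling ends at 5:15 PM − 277 min = 12:38 PM.
Preheating the oven is bounded by cooling, so the latest it can start is 12:38 PM.

12:38 PM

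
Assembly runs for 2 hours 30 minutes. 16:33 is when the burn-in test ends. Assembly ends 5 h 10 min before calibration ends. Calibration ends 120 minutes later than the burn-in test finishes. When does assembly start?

Calibration ends at 16:33 + 120 min = 18:33.
Assembly ends at 18:33 − 310 min = 13:23.
Assembly starts at 13:23 − 150 min = 10:53.

10:53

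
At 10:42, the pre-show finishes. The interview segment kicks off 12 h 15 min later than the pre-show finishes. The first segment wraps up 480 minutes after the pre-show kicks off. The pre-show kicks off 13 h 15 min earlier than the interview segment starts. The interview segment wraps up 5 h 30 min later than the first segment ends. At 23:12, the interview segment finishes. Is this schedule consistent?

The interview segment starts at 10:42 + 735 min = 22:57.
The pre-show starts at 22:57 − 795 min = 09:42.
The first segment ends at 09:42 + 480 min = 17:42.
The interview segment ends at 17:42 + 330 min = 23:12.
That matches the stated 23:12, so the schedule is consistent.

Yes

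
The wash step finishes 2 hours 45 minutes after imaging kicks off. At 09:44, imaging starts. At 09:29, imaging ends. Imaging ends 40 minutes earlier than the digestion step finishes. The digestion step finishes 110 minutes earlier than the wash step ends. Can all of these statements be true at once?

The wash step ends at 09:44 + 165 min = 12:29.
The digestion step ends at 12:29 − 110 min = 10:39.
Imaging ends at 10:39 − 40 min = 09:59.
But imaging is also said to end at 09:29 — a 30-minute conflict.

No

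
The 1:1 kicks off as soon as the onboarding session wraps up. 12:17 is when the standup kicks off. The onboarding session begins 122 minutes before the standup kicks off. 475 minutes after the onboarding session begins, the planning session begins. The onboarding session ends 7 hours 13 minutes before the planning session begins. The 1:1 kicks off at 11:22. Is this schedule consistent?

The onboarding session starts at 12:17 − 122 min = 10:15.
The planning session starts at 10:15 + 475 min = 18:10.
The onboarding session ends at 18:10 − 433 min = 10:57.
So the 1:1 starts at 10:57.
But the 1:1 is also said to start at 11:22 — a 25-minute conflict.

No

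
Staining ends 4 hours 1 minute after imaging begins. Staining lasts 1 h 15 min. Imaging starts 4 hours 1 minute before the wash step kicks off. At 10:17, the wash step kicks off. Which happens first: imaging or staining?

Imaging starts at 10:17 − 241 min = 06:16.
Staining ends at 06:16 + 241 min = 10:17.
Staining starts at 10:17 − 75 min = 09:02.
Imaging starts at 06:16 and staining starts at 09:02, so imaging is first.

imaging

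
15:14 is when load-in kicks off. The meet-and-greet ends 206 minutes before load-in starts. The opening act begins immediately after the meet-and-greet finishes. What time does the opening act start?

11:48

The meet-and-greet ends at 15:14 − 206 min = 11:48.
So the opening act starts at 11:48.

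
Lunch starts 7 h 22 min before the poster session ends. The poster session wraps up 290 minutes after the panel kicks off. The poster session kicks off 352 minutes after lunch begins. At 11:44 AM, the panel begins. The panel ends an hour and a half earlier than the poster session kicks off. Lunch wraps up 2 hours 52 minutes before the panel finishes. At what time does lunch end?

10:42 AM

The poster session ends at 11:44 AM + 290 min = 4:34 PM.
Lunch starts at 4:34 PM − 442 min = 9:12 AM.
The poster session starts at 9:12 AM + 352 min = 3:04 PM.
The panel ends at 3:04 PM − 90 min = 1:34 PM.
Lunch ends at 1:34 PM − 172 min = 10:42 AM.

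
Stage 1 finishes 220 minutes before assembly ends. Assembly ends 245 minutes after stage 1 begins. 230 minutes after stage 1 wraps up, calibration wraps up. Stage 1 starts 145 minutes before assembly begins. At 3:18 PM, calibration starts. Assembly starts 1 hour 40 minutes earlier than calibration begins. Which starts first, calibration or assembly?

assembly

Assembly starts at 3:18 PM − 100 min = 1:38 PM.
Calibration starts at 3:18 PM and assembly starts at 1:38 PM, so assembly is first.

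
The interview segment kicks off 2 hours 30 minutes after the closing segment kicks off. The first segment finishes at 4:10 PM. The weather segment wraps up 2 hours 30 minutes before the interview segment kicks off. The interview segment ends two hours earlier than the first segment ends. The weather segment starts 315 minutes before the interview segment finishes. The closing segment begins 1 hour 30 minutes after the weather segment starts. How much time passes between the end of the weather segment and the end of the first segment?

5 hours 45 minutes

The interview segment ends at 4:10 PM − 120 min = 2:10 PM.
The weather segment starts at 2:10 PM − 315 min = 8:55 AM.
The closing segment starts at 8:55 AM + 90 min = 10:25 AM.
The interview segment starts at 10:25 AM + 150 min = 12:55 PM.
The weather segment ends at 12:55 PM − 150 min = 10:25 AM.
From 10:25 AM to 4:10 PM is 5 hours 45 minutes.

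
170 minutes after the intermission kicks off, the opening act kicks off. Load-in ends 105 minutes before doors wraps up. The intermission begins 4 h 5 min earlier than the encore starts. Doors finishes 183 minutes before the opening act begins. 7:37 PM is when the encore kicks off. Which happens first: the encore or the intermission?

the intermission

The intermission starts at 7:37 PM − 245 min = 3:32 PM.
The encore starts at 7:37 PM and the intermission starts at 3:32 PM, so the intermission is first.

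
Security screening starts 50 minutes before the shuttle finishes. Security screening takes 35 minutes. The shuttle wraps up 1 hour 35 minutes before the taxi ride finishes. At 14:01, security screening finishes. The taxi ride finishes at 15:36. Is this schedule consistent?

No

The shuttle ends at 15:36 − 95 min = 14:01.
Security screening starts at 14:01 − 50 min = 13:11.
Security screening ends at 13:11 + 35 min = 13:46.
But security screening is also said to end at 14:01 — a 15-minute conflict.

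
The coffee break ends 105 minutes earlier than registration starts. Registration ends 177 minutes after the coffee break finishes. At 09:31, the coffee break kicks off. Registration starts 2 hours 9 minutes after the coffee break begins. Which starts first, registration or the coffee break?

the coffee break

Registration starts at 09:31 + 129 min = 11:40.
Registration starts at 11:40 and the coffee break starts at 09:31, so the coffee break is first.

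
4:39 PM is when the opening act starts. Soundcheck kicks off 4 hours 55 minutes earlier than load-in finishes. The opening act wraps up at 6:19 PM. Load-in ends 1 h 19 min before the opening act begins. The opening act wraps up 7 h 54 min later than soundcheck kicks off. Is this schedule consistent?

Yes

Load-in ends at 4:39 PM − 79 min = 3:20 PM.
Soundcheck starts at 3:20 PM − 295 min = 10:25 AM.
The opening act ends at 10:25 AM + 474 min = 6:19 PM.
That matches the stated 6:19 PM, so the schedule is consistent.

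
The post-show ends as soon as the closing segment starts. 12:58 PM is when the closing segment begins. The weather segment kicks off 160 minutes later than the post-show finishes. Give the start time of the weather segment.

3:38 PM

The post-show ends at 12:58 PM.
The weather segment starts at 12:58 PM + 160 min = 3:38 PM.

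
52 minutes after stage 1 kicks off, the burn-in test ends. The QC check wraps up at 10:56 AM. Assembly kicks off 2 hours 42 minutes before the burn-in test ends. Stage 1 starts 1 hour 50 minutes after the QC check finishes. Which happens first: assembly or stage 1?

assembly

Stage 1 starts at 10:56 AM + 110 min = 12:46 PM.
The burn-in test ends at 12:46 PM + 52 min = 1:38 PM.
Assembly starts at 1:38 PM − 162 min = 10:56 AM.
Assembly starts at 10:56 AM and stage 1 starts at 12:46 PM, so assembly is first.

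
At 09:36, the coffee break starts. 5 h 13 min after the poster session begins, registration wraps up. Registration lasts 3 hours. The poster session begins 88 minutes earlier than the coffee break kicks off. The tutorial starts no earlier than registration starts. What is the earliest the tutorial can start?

The poster session starts at 09:36 − 88 min = 08:08.
Registration ends at 08:08 + 313 min = 13:21.
Registration starts at 13:21 − 180 min = 10:21.
The tutorial is bounded by registration, so the earliest it can start is 10:21.

10:21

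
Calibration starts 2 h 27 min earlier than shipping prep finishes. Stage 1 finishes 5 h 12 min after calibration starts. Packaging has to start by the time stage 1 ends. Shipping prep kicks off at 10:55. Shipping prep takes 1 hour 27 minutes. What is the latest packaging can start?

Shipping prep ends at 10:55 + 87 min = 12:22.
Calibration starts at 12:22 − 147 min = 09:55.
Stage 1 ends at 09:55 + 312 min = 15:07.
Packaging is bounded by stage 1, so the latest it can start is 15:07.

15:07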